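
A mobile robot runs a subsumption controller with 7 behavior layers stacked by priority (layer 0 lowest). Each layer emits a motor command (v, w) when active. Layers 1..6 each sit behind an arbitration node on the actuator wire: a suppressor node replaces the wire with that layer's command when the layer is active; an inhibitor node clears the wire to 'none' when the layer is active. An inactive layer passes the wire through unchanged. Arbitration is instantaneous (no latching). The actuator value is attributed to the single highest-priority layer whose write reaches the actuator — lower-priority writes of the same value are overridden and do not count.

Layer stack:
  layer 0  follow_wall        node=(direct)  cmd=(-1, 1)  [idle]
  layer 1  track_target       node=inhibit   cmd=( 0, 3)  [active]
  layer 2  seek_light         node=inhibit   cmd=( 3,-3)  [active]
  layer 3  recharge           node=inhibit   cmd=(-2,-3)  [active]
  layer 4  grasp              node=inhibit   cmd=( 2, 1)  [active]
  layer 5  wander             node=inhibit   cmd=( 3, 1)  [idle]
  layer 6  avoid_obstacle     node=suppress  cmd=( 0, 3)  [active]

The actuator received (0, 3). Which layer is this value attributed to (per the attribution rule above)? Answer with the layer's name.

[0] follow_wall off; wire := none
[1] track_target on (inhibit); wire := none
[2] seek_light on (inhibit); wire := none
[3] recharge on (inhibit); wire := none
[4] grasp on (inhibit); wire := none
[5] wander off; pass none
[6] avoid_obstacle on (suppress); wire := (0, 3)
output (0, 3)
last writer: layer 6 = avoid_obstacle

avoid_obstacle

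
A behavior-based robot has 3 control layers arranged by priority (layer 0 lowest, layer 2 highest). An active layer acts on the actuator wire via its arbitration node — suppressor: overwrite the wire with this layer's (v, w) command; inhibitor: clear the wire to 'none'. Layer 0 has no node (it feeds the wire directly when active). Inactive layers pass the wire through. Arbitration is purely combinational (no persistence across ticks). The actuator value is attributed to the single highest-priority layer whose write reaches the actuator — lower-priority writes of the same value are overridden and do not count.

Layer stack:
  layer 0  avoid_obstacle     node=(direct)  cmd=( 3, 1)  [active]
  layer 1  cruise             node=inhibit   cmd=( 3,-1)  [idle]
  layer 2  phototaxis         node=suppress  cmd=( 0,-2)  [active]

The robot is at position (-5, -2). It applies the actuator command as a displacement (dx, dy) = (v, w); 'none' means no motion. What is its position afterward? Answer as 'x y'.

[0] avoid_obstacle on; wire := (3, 1)
[1] cruise off; pass (3, 1)
[2] phototaxis on (suppress); wire := (0, -2)
output (0, -2)
position: (-5, -2) + (0, -2) = (-5, -4)

-5 -4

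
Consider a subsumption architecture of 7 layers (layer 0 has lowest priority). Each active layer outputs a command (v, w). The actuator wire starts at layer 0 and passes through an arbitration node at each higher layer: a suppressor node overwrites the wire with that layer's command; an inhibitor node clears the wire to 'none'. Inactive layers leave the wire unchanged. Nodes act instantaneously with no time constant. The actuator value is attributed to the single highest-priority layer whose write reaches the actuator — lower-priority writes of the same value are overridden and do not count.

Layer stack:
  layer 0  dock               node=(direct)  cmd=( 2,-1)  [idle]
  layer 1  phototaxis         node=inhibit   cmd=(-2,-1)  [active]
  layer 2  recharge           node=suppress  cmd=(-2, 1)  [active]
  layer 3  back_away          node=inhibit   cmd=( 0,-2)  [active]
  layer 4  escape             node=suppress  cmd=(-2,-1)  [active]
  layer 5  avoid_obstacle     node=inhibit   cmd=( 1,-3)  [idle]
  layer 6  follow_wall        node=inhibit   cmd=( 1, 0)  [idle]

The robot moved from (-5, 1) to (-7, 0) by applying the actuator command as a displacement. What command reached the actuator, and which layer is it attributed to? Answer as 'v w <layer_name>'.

displacement = (-7, 0) − (-5, 1) = (-2, -1)
[0] dock off; wire := none
[1] phototaxis on (inhibit); wire := none
[2] recharge on (suppress); wire := (-2, 1)
[3] back_away on (inhibit); wire := none
[4] escape on (suppress); wire := (-2, -1)
[5] avoid_obstacle off; pass (-2, -1)
[6] follow_wall off; pass (-2, -1)
output (-2, -1) — from layer 4 (escape)

-2 -1 escape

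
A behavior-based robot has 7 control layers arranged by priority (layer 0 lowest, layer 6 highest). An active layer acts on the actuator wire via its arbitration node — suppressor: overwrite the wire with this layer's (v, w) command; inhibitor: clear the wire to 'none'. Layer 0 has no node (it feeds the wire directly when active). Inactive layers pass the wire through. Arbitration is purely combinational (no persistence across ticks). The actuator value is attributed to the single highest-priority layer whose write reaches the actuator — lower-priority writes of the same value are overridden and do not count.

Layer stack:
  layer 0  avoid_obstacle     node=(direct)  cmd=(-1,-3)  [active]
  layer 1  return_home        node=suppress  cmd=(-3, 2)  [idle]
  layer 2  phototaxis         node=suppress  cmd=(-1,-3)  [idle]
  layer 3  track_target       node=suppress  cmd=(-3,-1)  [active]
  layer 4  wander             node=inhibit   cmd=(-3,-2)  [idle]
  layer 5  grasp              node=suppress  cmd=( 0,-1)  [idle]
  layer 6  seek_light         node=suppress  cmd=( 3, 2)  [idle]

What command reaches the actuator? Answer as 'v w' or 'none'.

-3 -1

layer 0 (avoid_obstacle) active — direct: (-1, -3)
layer 1 (return_home) idle — unchanged: (-1, -3)
layer 2 (phototaxis) idle — unchanged: (-1, -3)
layer 3 (track_target) active — suppresses: (-3, -1)
layer 4 (wander) idle — unchanged: (-3, -1)
layer 5 (grasp) idle — unchanged: (-3, -1)
layer 6 (seek_light) idle — unchanged: (-3, -1)
→ actuator (-3, -1)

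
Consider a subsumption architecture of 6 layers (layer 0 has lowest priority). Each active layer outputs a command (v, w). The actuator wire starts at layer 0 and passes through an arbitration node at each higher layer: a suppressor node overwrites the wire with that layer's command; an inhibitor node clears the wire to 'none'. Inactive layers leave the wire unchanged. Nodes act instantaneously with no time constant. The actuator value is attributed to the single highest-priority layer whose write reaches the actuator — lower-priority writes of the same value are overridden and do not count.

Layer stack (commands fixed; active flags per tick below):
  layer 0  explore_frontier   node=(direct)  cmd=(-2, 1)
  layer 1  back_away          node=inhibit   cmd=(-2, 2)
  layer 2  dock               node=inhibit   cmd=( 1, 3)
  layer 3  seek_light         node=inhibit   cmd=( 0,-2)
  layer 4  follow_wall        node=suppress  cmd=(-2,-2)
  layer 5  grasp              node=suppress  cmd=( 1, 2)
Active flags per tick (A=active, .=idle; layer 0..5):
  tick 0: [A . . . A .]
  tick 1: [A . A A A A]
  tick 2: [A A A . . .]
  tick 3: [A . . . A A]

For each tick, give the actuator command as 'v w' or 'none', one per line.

tick 0:
  [0] explore_frontier on; wire := (-2, 1)
  [1] back_away off; pass (-2, 1)
  [2] dock off; pass (-2, 1)
  [3] seek_light off; pass (-2, 1)
  [4] follow_wall on (suppress); wire := (-2, -2)
  [5] grasp off; pass (-2, -2)
  output (-2, -2)
tick 1:
  [0] explore_frontier on; wire := (-2, 1)
  [1] back_away off; pass (-2, 1)
  [2] dock on (inhibit); wire := none
  [3] seek_light on (inhibit); wire := none
  [4] follow_wall on (suppress); wire := (-2, -2)
  [5] grasp on (suppress); wire := (1, 2)
  output (1, 2)
tick 2:
  [0] explore_frontier on; wire := (-2, 1)
  [1] back_away on (inhibit); wire := none
  [2] dock on (inhibit); wire := none
  [3] seek_light off; pass none
  [4] follow_wall off; pass none
  [5] grasp off; pass none
  output none
tick 3:
  [0] explore_frontier on; wire := (-2, 1)
  [1] back_away off; pass (-2, 1)
  [2] dock off; pass (-2, 1)
  [3] seek_light off; pass (-2, 1)
  [4] follow_wall on (suppress); wire := (-2, -2)
  [5] grasp on (suppress); wire := (1, 2)
  output (1, 2)

-2 -2
1 2
none
1 2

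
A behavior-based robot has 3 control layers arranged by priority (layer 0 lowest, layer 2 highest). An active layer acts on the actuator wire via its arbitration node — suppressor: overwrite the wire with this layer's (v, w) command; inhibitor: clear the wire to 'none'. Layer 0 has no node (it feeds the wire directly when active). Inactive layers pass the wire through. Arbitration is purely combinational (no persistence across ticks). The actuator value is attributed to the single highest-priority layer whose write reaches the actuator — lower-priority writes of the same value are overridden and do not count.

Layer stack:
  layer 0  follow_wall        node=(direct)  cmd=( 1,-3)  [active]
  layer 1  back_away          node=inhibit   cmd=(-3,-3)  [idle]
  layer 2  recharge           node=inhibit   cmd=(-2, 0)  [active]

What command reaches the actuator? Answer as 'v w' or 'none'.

none

[0] follow_wall on; wire := (1, -3)
[1] back_away off; pass (1, -3)
[2] recharge on (inhibit); wire := none
output none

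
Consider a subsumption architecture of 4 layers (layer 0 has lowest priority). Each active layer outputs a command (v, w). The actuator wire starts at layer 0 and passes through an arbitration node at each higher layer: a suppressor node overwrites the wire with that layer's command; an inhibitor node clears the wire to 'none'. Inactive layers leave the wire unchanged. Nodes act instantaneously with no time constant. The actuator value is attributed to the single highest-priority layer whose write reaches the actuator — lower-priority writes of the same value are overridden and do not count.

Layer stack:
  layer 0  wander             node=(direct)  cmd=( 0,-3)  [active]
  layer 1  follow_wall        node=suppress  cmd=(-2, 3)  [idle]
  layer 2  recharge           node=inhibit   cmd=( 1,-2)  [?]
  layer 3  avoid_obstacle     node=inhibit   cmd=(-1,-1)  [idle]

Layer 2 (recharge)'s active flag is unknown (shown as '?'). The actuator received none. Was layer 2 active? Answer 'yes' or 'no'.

If layer 2 is active=yes:
  actuator would be none
If layer 2 is active=no:
  actuator would be (0, -3)
Observed none, so layer 2 was active.

yes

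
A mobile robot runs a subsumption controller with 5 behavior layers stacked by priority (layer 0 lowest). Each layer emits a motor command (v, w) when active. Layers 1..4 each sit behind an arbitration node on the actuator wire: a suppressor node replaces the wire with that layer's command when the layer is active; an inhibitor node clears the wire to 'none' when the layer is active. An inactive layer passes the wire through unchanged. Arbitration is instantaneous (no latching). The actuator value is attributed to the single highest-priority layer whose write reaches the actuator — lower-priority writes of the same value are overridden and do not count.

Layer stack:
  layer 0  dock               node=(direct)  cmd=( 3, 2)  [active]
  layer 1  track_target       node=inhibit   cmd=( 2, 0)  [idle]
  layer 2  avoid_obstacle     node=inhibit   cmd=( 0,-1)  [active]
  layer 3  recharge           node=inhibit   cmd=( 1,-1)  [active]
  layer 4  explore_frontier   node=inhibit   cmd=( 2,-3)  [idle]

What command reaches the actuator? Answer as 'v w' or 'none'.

none

[0] dock on; wire := (3, 2)
[1] track_target off; pass (3, 2)
[2] avoid_obstacle on (inhibit); wire := none
[3] recharge on (inhibit); wire := none
[4] explore_frontier off; pass none
output none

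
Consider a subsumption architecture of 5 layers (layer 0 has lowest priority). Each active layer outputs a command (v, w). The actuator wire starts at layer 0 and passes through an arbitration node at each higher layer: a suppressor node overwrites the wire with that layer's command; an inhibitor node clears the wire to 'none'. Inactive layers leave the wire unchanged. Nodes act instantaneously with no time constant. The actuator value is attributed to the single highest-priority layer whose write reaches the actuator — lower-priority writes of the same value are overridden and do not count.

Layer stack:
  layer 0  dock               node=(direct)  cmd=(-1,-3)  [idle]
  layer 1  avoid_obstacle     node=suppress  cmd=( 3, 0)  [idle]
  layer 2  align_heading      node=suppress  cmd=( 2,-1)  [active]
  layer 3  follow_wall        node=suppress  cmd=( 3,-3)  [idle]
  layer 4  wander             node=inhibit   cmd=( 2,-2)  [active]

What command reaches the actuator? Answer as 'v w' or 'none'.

none

L0 dock: idle → wire = none
L1 avoid_obstacle: idle → wire stays none
L2 align_heading: active, suppressor → wire = (2, -1)
L3 follow_wall: idle → wire stays (2, -1)
L4 wander: active, inhibitor → wire = none
actuator = none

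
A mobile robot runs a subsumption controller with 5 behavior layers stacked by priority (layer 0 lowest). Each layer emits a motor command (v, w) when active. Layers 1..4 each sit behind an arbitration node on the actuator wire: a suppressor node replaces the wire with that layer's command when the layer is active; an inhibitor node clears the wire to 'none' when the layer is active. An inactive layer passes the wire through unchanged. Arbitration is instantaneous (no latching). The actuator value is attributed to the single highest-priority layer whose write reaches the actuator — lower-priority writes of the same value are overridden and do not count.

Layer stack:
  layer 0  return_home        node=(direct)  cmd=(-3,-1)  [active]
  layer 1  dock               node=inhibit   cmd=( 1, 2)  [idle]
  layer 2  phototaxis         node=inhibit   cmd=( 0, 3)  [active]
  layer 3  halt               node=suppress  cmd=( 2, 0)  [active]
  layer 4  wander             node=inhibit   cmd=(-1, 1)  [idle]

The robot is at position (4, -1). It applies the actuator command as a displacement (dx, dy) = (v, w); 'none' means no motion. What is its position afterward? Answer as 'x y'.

6 -1

L0 return_home: active, feeds wire = (-3, -1)
L1 dock: idle → wire stays (-3, -1)
L2 phototaxis: active, inhibitor → wire = none
L3 halt: active, suppressor → wire = (2, 0)
L4 wander: idle → wire stays (2, 0)
actuator = (2, 0)
position: (4, -1) + (2, 0) = (6, -1)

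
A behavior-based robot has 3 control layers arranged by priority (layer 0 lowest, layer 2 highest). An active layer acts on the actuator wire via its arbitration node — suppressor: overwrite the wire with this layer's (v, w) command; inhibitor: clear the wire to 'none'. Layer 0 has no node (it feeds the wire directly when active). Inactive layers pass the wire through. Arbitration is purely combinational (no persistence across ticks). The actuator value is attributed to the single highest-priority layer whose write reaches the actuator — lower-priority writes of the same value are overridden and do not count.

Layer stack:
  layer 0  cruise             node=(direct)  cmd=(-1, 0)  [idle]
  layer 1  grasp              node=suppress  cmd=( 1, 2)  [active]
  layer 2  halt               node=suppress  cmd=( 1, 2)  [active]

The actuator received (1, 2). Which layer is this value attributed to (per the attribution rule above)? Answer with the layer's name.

[0] cruise off; wire := none
[1] grasp on (suppress); wire := (1, 2)
[2] halt on (suppress); wire := (1, 2)
output (1, 2)
last writer: layer 2 = halt

halt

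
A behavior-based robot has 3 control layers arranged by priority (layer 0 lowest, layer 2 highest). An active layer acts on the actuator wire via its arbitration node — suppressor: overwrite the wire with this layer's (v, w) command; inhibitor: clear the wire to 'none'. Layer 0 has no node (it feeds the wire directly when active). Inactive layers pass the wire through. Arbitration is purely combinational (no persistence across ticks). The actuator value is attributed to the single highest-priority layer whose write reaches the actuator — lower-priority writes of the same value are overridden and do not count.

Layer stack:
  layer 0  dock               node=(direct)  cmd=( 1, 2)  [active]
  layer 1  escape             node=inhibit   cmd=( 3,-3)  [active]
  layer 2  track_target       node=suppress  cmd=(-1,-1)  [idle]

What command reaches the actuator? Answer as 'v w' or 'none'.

none

layer 0 (dock) active — direct: (1, 2)
layer 1 (escape) active — inhibits: none
layer 2 (track_target) idle — unchanged: none
→ actuator none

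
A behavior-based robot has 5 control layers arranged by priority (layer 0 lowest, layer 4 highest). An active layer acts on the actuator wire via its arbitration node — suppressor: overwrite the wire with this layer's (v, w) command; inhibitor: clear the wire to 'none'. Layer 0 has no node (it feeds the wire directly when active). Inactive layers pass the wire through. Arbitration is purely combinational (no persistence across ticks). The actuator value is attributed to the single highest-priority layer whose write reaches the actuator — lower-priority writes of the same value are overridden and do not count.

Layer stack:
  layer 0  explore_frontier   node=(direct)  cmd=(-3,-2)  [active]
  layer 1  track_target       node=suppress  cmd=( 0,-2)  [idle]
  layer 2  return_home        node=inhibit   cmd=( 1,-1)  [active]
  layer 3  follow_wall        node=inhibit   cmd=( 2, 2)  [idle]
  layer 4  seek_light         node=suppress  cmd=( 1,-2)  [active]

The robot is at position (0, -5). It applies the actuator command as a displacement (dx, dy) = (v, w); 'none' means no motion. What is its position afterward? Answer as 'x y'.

1 -7

L0 explore_frontier: active, feeds wire = (-3, -2)
L1 track_target: idle → wire stays (-3, -2)
L2 return_home: active, inhibitor → wire = none
L3 follow_wall: idle → wire stays none
L4 seek_light: active, suppressor → wire = (1, -2)
actuator = (1, -2)
position: (0, -5) + (1, -2) = (1, -7)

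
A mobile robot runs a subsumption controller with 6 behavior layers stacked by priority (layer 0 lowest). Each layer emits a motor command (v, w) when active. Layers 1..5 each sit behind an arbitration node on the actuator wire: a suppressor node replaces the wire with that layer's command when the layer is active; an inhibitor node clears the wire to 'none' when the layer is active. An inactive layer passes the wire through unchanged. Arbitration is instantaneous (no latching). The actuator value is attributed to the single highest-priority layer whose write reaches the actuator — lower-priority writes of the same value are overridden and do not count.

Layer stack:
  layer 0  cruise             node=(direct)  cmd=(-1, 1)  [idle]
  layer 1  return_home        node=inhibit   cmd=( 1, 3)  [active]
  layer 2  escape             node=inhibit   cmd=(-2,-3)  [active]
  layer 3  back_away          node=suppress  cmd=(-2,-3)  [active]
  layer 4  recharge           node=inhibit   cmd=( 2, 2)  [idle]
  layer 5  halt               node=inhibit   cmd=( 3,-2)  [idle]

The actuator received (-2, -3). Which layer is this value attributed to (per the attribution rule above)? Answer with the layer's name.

back_away

[0] cruise off; wire := none
[1] return_home on (inhibit); wire := none
[2] escape on (inhibit); wire := none
[3] back_away on (suppress); wire := (-2, -3)
[4] recharge off; pass (-2, -3)
[5] halt off; pass (-2, -3)
output (-2, -3)
last writer: layer 3 = back_away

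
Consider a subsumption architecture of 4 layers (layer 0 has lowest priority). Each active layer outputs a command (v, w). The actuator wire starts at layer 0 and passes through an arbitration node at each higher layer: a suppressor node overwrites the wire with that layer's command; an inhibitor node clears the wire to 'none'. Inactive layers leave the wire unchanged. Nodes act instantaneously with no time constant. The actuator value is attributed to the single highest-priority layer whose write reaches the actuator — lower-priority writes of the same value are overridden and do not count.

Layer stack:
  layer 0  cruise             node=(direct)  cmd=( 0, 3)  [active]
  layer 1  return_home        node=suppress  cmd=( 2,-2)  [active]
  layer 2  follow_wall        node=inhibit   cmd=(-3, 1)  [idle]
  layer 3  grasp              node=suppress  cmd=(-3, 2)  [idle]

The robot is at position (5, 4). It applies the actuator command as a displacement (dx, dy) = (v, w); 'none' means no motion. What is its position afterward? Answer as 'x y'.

7 2

layer 0 (cruise) active — direct: (0, 3)
layer 1 (return_home) active — suppresses: (2, -2)
layer 2 (follow_wall) idle — unchanged: (2, -2)
layer 3 (grasp) idle — unchanged: (2, -2)
→ actuator (2, -2)
position: (5, 4) + (2, -2) = (7, 2)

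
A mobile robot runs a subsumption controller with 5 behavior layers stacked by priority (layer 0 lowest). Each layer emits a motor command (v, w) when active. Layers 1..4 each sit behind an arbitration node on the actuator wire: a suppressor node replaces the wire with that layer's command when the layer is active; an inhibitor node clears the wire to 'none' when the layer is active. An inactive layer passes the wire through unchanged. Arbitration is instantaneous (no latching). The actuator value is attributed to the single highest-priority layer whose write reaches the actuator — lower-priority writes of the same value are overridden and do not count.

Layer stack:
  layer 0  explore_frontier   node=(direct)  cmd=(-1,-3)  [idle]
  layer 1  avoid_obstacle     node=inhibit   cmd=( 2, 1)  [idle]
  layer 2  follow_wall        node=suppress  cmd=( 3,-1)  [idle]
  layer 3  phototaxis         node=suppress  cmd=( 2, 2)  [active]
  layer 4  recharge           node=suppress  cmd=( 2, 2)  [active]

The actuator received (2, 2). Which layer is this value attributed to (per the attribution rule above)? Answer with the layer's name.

recharge

[0] explore_frontier off; wire := none
[1] avoid_obstacle off; pass none
[2] follow_wall off; pass none
[3] phototaxis on (suppress); wire := (2, 2)
[4] recharge on (suppress); wire := (2, 2)
output (2, 2)
last writer: layer 4 = recharge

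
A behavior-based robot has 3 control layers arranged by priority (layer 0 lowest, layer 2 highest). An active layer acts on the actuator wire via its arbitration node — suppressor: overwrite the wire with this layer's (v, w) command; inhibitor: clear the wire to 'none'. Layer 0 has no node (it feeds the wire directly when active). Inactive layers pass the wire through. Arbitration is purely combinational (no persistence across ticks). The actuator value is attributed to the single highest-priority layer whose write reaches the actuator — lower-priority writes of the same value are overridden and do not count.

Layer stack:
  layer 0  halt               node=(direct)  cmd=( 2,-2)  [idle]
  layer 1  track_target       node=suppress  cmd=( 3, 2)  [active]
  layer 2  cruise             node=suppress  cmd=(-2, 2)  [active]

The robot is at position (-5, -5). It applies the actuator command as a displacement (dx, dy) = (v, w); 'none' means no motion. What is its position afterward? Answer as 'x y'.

-7 -3

[0] halt off; wire := none
[1] track_target on (suppress); wire := (3, 2)
[2] cruise on (suppress); wire := (-2, 2)
output (-2, 2)
position: (-5, -5) + (-2, 2) = (-7, -3)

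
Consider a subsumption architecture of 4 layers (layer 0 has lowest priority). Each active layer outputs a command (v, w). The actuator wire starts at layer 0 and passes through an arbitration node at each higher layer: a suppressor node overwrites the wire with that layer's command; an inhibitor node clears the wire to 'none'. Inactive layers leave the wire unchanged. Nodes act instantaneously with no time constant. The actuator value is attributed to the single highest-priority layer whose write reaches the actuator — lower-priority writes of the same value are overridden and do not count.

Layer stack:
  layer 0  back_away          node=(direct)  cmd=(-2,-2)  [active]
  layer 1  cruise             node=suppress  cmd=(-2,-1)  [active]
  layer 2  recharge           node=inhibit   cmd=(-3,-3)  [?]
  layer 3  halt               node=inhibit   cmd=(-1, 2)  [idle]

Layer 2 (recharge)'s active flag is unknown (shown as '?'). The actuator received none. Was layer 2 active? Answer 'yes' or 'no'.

yes

If layer 2 is active=yes:
  actuator would be none
If layer 2 is active=no:
  actuator would be (-2, -1)
Observed none, so layer 2 was active.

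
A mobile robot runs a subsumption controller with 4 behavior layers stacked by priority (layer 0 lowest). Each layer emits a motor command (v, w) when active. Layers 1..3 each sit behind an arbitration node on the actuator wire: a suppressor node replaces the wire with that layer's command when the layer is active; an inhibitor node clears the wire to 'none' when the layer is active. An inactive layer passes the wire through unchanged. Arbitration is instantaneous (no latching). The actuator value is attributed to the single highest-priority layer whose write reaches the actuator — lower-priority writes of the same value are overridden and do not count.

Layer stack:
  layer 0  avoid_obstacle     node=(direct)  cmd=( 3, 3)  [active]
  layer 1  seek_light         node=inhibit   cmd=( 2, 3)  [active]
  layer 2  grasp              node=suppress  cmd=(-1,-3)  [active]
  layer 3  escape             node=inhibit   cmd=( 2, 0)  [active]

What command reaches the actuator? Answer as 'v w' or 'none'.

L0 avoid_obstacle: active, feeds wire = (3, 3)
L1 seek_light: active, inhibitor → wire = none
L2 grasp: active, suppressor → wire = (-1, -3)
L3 escape: active, inhibitor → wire = none
actuator = none

none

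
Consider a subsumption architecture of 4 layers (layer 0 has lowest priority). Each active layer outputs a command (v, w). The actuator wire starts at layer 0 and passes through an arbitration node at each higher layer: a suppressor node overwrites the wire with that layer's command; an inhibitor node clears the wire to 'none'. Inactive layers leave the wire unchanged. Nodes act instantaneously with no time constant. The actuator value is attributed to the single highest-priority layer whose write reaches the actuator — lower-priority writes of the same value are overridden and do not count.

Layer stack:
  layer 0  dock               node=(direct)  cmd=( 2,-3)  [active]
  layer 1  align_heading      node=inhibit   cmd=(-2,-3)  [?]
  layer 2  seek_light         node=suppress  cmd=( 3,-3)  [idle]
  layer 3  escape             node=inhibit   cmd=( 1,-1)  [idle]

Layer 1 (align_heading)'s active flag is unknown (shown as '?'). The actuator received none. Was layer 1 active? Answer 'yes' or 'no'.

If layer 1 is active=yes:
  actuator would be none
If layer 1 is active=no:
  actuator would be (2, -3)
Observed none, so layer 1 was active.

yes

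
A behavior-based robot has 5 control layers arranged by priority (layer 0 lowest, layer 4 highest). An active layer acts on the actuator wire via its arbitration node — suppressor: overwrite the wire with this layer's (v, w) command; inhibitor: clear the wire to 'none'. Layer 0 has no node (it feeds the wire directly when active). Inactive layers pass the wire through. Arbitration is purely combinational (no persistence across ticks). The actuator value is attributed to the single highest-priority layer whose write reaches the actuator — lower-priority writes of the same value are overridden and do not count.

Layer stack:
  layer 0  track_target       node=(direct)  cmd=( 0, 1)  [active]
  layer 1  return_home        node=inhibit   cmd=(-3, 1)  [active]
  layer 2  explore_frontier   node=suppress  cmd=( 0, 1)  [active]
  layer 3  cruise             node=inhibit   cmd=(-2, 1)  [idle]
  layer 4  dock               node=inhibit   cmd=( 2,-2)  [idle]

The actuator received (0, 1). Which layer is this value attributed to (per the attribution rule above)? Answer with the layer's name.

explore_frontier

layer 0 (track_target) active — direct: (0, 1)
layer 1 (return_home) active — inhibits: none
layer 2 (explore_frontier) active — suppresses: (0, 1)
layer 3 (cruise) idle — unchanged: (0, 1)
layer 4 (dock) idle — unchanged: (0, 1)
→ actuator (0, 1)
last writer: layer 2 = explore_frontier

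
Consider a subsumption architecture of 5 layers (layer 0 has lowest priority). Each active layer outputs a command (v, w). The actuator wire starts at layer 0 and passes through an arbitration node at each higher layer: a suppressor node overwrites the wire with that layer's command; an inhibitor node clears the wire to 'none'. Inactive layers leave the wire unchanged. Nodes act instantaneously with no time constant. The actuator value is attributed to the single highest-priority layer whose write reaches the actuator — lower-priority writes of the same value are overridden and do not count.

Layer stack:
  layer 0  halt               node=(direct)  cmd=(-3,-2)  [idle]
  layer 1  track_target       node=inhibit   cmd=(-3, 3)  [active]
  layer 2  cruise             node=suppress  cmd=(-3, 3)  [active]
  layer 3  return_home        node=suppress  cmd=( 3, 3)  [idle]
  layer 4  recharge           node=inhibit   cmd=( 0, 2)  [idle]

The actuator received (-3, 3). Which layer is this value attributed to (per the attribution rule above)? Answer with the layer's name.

[0] halt off; wire := none
[1] track_target on (inhibit); wire := none
[2] cruise on (suppress); wire := (-3, 3)
[3] return_home off; pass (-3, 3)
[4] recharge off; pass (-3, 3)
output (-3, 3)
last writer: layer 2 = cruise

cruise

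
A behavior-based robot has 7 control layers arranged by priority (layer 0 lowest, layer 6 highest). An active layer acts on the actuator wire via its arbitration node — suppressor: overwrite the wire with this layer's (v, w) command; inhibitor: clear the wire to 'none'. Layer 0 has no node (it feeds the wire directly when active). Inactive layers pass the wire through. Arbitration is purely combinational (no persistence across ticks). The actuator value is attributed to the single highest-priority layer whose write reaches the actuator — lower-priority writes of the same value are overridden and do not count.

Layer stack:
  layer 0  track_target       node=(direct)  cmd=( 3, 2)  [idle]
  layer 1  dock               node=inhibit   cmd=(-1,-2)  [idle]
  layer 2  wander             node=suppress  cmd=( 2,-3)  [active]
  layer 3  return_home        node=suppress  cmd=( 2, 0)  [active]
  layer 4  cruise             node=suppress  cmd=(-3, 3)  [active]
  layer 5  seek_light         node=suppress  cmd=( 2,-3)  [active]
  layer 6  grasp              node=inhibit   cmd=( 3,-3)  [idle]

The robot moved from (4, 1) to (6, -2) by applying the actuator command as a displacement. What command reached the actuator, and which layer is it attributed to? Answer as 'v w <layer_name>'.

2 -3 seek_light

displacement = (6, -2) − (4, 1) = (2, -3)
[0] track_target off; wire := none
[1] dock off; pass none
[2] wander on (suppress); wire := (2, -3)
[3] return_home on (suppress); wire := (2, 0)
[4] cruise on (suppress); wire := (-3, 3)
[5] seek_light on (suppress); wire := (2, -3)
[6] grasp off; pass (2, -3)
output (2, -3) — from layer 5 (seek_light)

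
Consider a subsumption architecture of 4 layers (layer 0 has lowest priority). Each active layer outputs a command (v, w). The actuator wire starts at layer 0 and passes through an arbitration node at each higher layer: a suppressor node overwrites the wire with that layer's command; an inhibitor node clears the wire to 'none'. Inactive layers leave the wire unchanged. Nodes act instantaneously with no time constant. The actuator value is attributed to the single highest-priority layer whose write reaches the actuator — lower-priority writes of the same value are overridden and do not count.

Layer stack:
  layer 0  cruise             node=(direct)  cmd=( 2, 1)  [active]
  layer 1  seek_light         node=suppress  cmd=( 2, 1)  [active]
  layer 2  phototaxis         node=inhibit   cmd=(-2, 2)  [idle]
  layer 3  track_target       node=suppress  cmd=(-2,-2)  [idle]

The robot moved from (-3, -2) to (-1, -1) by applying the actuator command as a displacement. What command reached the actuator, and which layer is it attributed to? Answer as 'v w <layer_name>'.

2 1 seek_light

displacement = (-1, -1) − (-3, -2) = (2, 1)
[0] cruise on; wire := (2, 1)
[1] seek_light on (suppress); wire := (2, 1)
[2] phototaxis off; pass (2, 1)
[3] track_target off; pass (2, 1)
output (2, 1) — from layer 1 (seek_light)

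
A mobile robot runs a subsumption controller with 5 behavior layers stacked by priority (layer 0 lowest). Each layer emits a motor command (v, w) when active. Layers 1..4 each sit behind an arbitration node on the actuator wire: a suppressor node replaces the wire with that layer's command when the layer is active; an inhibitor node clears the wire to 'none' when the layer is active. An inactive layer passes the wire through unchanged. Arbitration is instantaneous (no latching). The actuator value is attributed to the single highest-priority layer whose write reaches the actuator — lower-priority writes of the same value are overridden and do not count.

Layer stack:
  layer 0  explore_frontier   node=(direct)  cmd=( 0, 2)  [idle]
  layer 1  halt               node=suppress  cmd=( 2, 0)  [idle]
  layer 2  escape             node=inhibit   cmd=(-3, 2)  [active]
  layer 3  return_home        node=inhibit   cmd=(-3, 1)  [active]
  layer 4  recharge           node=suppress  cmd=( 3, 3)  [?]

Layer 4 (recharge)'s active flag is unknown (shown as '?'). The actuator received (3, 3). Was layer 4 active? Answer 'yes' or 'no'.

If layer 4 is active=yes:
  actuator would be (3, 3)
If layer 4 is active=no:
  actuator would be none
Observed (3, 3), so layer 4 was active.

yes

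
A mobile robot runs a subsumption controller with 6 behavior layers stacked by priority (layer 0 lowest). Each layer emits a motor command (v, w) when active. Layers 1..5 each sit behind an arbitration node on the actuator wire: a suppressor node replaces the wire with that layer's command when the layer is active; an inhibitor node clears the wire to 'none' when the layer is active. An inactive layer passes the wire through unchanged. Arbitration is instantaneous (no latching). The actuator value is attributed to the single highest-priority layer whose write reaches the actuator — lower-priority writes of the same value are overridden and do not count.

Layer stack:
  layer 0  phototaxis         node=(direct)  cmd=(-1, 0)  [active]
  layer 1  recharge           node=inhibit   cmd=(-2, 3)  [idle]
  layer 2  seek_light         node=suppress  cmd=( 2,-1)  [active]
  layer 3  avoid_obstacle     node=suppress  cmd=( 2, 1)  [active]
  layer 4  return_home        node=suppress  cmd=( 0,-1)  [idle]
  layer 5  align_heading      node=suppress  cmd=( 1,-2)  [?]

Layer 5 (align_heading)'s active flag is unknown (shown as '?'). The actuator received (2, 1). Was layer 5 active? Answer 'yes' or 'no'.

If layer 5 is active=yes:
  actuator would be (1, -2)
If layer 5 is active=no:
  actuator would be (2, 1)
Observed (2, 1), so layer 5 was idle.

no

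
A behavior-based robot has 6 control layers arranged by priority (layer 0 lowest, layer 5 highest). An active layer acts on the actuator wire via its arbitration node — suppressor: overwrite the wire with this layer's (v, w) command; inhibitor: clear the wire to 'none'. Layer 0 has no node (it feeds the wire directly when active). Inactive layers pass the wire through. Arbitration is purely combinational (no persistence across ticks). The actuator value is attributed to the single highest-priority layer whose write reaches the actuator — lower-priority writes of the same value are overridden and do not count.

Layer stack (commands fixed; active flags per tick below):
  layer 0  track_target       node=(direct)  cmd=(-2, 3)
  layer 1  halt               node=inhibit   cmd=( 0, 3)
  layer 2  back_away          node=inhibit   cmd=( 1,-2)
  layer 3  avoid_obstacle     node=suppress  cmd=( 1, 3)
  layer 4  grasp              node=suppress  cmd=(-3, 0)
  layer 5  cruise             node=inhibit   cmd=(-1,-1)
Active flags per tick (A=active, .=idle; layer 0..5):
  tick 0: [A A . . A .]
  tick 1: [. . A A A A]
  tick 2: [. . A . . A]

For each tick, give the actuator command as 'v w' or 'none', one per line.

tick 0:
  layer 0 (track_target) active — direct: (-2, 3)
  layer 1 (halt) active — inhibits: none
  layer 2 (back_away) idle — unchanged: none
  layer 3 (avoid_obstacle) idle — unchanged: none
  layer 4 (grasp) active — suppresses: (-3, 0)
  layer 5 (cruise) idle — unchanged: (-3, 0)
  → actuator (-3, 0)
tick 1:
  layer 0 (track_target) idle — none
  layer 1 (halt) idle — unchanged: none
  layer 2 (back_away) active — inhibits: none
  layer 3 (avoid_obstacle) active — suppresses: (1, 3)
  layer 4 (grasp) active — suppresses: (-3, 0)
  layer 5 (cruise) active — inhibits: none
  → actuator none
tick 2:
  layer 0 (track_target) idle — none
  layer 1 (halt) idle — unchanged: none
  layer 2 (back_away) active — inhibits: none
  layer 3 (avoid_obstacle) idle — unchanged: none
  layer 4 (grasp) idle — unchanged: none
  layer 5 (cruise) active — inhibits: none
  → actuator none

-3 0
none
none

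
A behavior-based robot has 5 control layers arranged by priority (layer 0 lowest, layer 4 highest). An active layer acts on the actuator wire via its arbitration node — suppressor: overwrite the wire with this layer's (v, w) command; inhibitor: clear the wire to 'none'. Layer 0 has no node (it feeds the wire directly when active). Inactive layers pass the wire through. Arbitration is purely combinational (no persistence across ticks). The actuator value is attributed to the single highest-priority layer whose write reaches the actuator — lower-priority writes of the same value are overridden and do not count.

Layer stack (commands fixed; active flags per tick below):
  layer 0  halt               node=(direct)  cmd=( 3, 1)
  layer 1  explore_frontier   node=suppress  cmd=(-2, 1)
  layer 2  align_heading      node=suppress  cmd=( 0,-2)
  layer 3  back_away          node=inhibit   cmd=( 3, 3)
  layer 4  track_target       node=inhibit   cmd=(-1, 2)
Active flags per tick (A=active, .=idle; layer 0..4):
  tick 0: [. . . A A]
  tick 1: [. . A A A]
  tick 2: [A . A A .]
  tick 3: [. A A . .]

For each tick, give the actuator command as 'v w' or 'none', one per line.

tick 0:
  [0] halt off; wire := none
  [1] explore_frontier off; pass none
  [2] align_heading off; pass none
  [3] back_away on (inhibit); wire := none
  [4] track_target on (inhibit); wire := none
  output none
tick 1:
  [0] halt off; wire := none
  [1] explore_frontier off; pass none
  [2] align_heading on (suppress); wire := (0, -2)
  [3] back_away on (inhibit); wire := none
  [4] track_target on (inhibit); wire := none
  output none
tick 2:
  [0] halt on; wire := (3, 1)
  [1] explore_frontier off; pass (3, 1)
  [2] align_heading on (suppress); wire := (0, -2)
  [3] back_away on (inhibit); wire := none
  [4] track_target off; pass none
  output none
tick 3:
  [0] halt off; wire := none
  [1] explore_frontier on (suppress); wire := (-2, 1)
  [2] align_heading on (suppress); wire := (0, -2)
  [3] back_away off; pass (0, -2)
  [4] track_target off; pass (0, -2)
  output (0, -2)

none
none
none
0 -2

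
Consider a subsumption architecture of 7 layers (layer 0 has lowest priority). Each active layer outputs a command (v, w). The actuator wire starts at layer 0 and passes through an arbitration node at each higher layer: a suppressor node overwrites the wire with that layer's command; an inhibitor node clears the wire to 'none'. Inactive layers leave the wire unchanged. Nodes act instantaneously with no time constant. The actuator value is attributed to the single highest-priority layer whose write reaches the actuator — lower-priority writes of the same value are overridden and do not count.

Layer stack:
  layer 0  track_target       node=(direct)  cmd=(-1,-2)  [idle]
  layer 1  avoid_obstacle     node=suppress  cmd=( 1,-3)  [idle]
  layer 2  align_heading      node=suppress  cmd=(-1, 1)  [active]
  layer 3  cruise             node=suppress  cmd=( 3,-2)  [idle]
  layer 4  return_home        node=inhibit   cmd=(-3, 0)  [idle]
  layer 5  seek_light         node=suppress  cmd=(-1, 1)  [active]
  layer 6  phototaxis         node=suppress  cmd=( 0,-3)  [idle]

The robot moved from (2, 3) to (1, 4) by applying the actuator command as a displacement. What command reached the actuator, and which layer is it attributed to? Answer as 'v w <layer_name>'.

displacement = (1, 4) − (2, 3) = (-1, 1)
layer 0 (track_target) idle — none
layer 1 (avoid_obstacle) idle — unchanged: none
layer 2 (align_heading) active — suppresses: (-1, 1)
layer 3 (cruise) idle — unchanged: (-1, 1)
layer 4 (return_home) idle — unchanged: (-1, 1)
layer 5 (seek_light) active — suppresses: (-1, 1)
layer 6 (phototaxis) idle — unchanged: (-1, 1)
→ actuator (-1, 1) — from layer 5 (seek_light)

-1 1 seek_light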